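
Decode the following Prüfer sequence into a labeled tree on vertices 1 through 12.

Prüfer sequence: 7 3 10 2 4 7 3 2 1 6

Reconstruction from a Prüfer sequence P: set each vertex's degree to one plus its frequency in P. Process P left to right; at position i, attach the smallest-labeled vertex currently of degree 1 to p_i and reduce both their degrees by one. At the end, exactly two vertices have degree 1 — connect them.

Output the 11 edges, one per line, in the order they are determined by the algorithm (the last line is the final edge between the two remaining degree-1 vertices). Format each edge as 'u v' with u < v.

Answer: 5 7
3 8
9 10
2 10
4 11
4 7
3 7
2 3
1 2
1 6
6 12

Derivation:
Initial degrees: {1:2, 2:3, 3:3, 4:2, 5:1, 6:2, 7:3, 8:1, 9:1, 10:2, 11:1, 12:1}
Step 1: smallest deg-1 vertex = 5, p_1 = 7. Add edge {5,7}. Now deg[5]=0, deg[7]=2.
Step 2: smallest deg-1 vertex = 8, p_2 = 3. Add edge {3,8}. Now deg[8]=0, deg[3]=2.
Step 3: smallest deg-1 vertex = 9, p_3 = 10. Add edge {9,10}. Now deg[9]=0, deg[10]=1.
Step 4: smallest deg-1 vertex = 10, p_4 = 2. Add edge {2,10}. Now deg[10]=0, deg[2]=2.
Step 5: smallest deg-1 vertex = 11, p_5 = 4. Add edge {4,11}. Now deg[11]=0, deg[4]=1.
Step 6: smallest deg-1 vertex = 4, p_6 = 7. Add edge {4,7}. Now deg[4]=0, deg[7]=1.
Step 7: smallest deg-1 vertex = 7, p_7 = 3. Add edge {3,7}. Now deg[7]=0, deg[3]=1.
Step 8: smallest deg-1 vertex = 3, p_8 = 2. Add edge {2,3}. Now deg[3]=0, deg[2]=1.
Step 9: smallest deg-1 vertex = 2, p_9 = 1. Add edge {1,2}. Now deg[2]=0, deg[1]=1.
Step 10: smallest deg-1 vertex = 1, p_10 = 6. Add edge {1,6}. Now deg[1]=0, deg[6]=1.
Final: two remaining deg-1 vertices are 6, 12. Add edge {6,12}.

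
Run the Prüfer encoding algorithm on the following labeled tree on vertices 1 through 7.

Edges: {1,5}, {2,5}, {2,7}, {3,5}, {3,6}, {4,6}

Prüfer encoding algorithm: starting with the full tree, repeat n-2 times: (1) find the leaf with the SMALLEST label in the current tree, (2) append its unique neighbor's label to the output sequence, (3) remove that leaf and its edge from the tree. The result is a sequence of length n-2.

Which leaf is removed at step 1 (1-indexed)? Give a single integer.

Answer: 1

Derivation:
Step 1: current leaves = {1,4,7}. Remove leaf 1 (neighbor: 5).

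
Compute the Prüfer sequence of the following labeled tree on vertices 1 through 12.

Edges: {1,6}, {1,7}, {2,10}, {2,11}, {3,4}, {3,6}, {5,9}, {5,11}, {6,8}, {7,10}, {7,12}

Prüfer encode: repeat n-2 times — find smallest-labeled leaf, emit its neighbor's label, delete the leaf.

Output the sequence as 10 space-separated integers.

Step 1: leaves = {4,8,9,12}. Remove smallest leaf 4, emit neighbor 3.
Step 2: leaves = {3,8,9,12}. Remove smallest leaf 3, emit neighbor 6.
Step 3: leaves = {8,9,12}. Remove smallest leaf 8, emit neighbor 6.
Step 4: leaves = {6,9,12}. Remove smallest leaf 6, emit neighbor 1.
Step 5: leaves = {1,9,12}. Remove smallest leaf 1, emit neighbor 7.
Step 6: leaves = {9,12}. Remove smallest leaf 9, emit neighbor 5.
Step 7: leaves = {5,12}. Remove smallest leaf 5, emit neighbor 11.
Step 8: leaves = {11,12}. Remove smallest leaf 11, emit neighbor 2.
Step 9: leaves = {2,12}. Remove smallest leaf 2, emit neighbor 10.
Step 10: leaves = {10,12}. Remove smallest leaf 10, emit neighbor 7.
Done: 2 vertices remain (7, 12). Sequence = [3 6 6 1 7 5 11 2 10 7]

Answer: 3 6 6 1 7 5 11 2 10 7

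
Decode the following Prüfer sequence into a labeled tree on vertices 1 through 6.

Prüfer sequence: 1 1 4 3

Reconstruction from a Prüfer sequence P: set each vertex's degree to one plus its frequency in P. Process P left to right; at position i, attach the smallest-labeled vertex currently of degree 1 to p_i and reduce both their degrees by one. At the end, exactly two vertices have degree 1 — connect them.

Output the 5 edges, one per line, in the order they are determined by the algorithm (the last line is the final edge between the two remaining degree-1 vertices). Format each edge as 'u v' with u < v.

Answer: 1 2
1 5
1 4
3 4
3 6

Derivation:
Initial degrees: {1:3, 2:1, 3:2, 4:2, 5:1, 6:1}
Step 1: smallest deg-1 vertex = 2, p_1 = 1. Add edge {1,2}. Now deg[2]=0, deg[1]=2.
Step 2: smallest deg-1 vertex = 5, p_2 = 1. Add edge {1,5}. Now deg[5]=0, deg[1]=1.
Step 3: smallest deg-1 vertex = 1, p_3 = 4. Add edge {1,4}. Now deg[1]=0, deg[4]=1.
Step 4: smallest deg-1 vertex = 4, p_4 = 3. Add edge {3,4}. Now deg[4]=0, deg[3]=1.
Final: two remaining deg-1 vertices are 3, 6. Add edge {3,6}.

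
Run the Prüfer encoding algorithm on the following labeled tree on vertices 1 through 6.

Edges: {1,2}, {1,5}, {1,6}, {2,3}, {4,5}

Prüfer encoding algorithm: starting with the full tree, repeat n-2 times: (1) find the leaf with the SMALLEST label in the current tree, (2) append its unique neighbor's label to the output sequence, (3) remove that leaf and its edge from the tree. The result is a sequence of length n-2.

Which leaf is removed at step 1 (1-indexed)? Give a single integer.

Step 1: current leaves = {3,4,6}. Remove leaf 3 (neighbor: 2).

Answer: 3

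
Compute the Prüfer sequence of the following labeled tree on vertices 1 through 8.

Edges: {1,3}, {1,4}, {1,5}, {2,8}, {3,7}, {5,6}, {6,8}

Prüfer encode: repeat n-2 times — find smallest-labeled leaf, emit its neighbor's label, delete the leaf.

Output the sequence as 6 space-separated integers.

Answer: 8 1 3 1 5 6

Derivation:
Step 1: leaves = {2,4,7}. Remove smallest leaf 2, emit neighbor 8.
Step 2: leaves = {4,7,8}. Remove smallest leaf 4, emit neighbor 1.
Step 3: leaves = {7,8}. Remove smallest leaf 7, emit neighbor 3.
Step 4: leaves = {3,8}. Remove smallest leaf 3, emit neighbor 1.
Step 5: leaves = {1,8}. Remove smallest leaf 1, emit neighbor 5.
Step 6: leaves = {5,8}. Remove smallest leaf 5, emit neighbor 6.
Done: 2 vertices remain (6, 8). Sequence = [8 1 3 1 5 6]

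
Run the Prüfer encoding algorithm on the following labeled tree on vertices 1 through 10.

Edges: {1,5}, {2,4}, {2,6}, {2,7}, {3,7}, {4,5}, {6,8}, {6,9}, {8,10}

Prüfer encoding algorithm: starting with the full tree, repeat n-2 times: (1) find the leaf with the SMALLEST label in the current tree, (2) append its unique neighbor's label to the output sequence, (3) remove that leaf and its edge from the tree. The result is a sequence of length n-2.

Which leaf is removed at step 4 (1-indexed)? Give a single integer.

Step 1: current leaves = {1,3,9,10}. Remove leaf 1 (neighbor: 5).
Step 2: current leaves = {3,5,9,10}. Remove leaf 3 (neighbor: 7).
Step 3: current leaves = {5,7,9,10}. Remove leaf 5 (neighbor: 4).
Step 4: current leaves = {4,7,9,10}. Remove leaf 4 (neighbor: 2).

Answer: 4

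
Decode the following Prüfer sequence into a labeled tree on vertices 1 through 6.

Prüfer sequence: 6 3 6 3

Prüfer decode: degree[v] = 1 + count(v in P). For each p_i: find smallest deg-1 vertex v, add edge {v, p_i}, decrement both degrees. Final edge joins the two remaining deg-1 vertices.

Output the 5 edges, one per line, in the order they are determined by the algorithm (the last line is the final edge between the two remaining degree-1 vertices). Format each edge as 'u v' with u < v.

Answer: 1 6
2 3
4 6
3 5
3 6

Derivation:
Initial degrees: {1:1, 2:1, 3:3, 4:1, 5:1, 6:3}
Step 1: smallest deg-1 vertex = 1, p_1 = 6. Add edge {1,6}. Now deg[1]=0, deg[6]=2.
Step 2: smallest deg-1 vertex = 2, p_2 = 3. Add edge {2,3}. Now deg[2]=0, deg[3]=2.
Step 3: smallest deg-1 vertex = 4, p_3 = 6. Add edge {4,6}. Now deg[4]=0, deg[6]=1.
Step 4: smallest deg-1 vertex = 5, p_4 = 3. Add edge {3,5}. Now deg[5]=0, deg[3]=1.
Final: two remaining deg-1 vertices are 3, 6. Add edge {3,6}.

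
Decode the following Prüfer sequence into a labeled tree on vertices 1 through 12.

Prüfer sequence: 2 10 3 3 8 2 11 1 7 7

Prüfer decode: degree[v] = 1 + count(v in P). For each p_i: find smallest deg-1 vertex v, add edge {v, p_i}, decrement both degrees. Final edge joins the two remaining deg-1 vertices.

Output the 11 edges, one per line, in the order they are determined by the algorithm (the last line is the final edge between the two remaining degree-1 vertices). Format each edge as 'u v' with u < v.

Initial degrees: {1:2, 2:3, 3:3, 4:1, 5:1, 6:1, 7:3, 8:2, 9:1, 10:2, 11:2, 12:1}
Step 1: smallest deg-1 vertex = 4, p_1 = 2. Add edge {2,4}. Now deg[4]=0, deg[2]=2.
Step 2: smallest deg-1 vertex = 5, p_2 = 10. Add edge {5,10}. Now deg[5]=0, deg[10]=1.
Step 3: smallest deg-1 vertex = 6, p_3 = 3. Add edge {3,6}. Now deg[6]=0, deg[3]=2.
Step 4: smallest deg-1 vertex = 9, p_4 = 3. Add edge {3,9}. Now deg[9]=0, deg[3]=1.
Step 5: smallest deg-1 vertex = 3, p_5 = 8. Add edge {3,8}. Now deg[3]=0, deg[8]=1.
Step 6: smallest deg-1 vertex = 8, p_6 = 2. Add edge {2,8}. Now deg[8]=0, deg[2]=1.
Step 7: smallest deg-1 vertex = 2, p_7 = 11. Add edge {2,11}. Now deg[2]=0, deg[11]=1.
Step 8: smallest deg-1 vertex = 10, p_8 = 1. Add edge {1,10}. Now deg[10]=0, deg[1]=1.
Step 9: smallest deg-1 vertex = 1, p_9 = 7. Add edge {1,7}. Now deg[1]=0, deg[7]=2.
Step 10: smallest deg-1 vertex = 11, p_10 = 7. Add edge {7,11}. Now deg[11]=0, deg[7]=1.
Final: two remaining deg-1 vertices are 7, 12. Add edge {7,12}.

Answer: 2 4
5 10
3 6
3 9
3 8
2 8
2 11
1 10
1 7
7 11
7 12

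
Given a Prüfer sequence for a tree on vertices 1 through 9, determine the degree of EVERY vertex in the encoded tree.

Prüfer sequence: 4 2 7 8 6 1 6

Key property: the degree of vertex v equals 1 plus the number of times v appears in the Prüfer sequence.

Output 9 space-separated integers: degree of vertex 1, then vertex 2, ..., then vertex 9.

Answer: 2 2 1 2 1 3 2 2 1

Derivation:
p_1 = 4: count[4] becomes 1
p_2 = 2: count[2] becomes 1
p_3 = 7: count[7] becomes 1
p_4 = 8: count[8] becomes 1
p_5 = 6: count[6] becomes 1
p_6 = 1: count[1] becomes 1
p_7 = 6: count[6] becomes 2
Degrees (1 + count): deg[1]=1+1=2, deg[2]=1+1=2, deg[3]=1+0=1, deg[4]=1+1=2, deg[5]=1+0=1, deg[6]=1+2=3, deg[7]=1+1=2, deg[8]=1+1=2, deg[9]=1+0=1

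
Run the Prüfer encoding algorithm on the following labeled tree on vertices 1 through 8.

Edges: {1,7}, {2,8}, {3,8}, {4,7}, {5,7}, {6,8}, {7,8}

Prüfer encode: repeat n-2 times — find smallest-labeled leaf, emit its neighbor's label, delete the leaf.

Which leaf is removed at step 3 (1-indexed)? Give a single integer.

Answer: 3

Derivation:
Step 1: current leaves = {1,2,3,4,5,6}. Remove leaf 1 (neighbor: 7).
Step 2: current leaves = {2,3,4,5,6}. Remove leaf 2 (neighbor: 8).
Step 3: current leaves = {3,4,5,6}. Remove leaf 3 (neighbor: 8).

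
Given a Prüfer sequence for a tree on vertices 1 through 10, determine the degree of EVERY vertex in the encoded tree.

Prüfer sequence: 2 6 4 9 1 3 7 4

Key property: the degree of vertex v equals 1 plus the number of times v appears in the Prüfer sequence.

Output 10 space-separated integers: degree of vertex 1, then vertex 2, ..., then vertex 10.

p_1 = 2: count[2] becomes 1
p_2 = 6: count[6] becomes 1
p_3 = 4: count[4] becomes 1
p_4 = 9: count[9] becomes 1
p_5 = 1: count[1] becomes 1
p_6 = 3: count[3] becomes 1
p_7 = 7: count[7] becomes 1
p_8 = 4: count[4] becomes 2
Degrees (1 + count): deg[1]=1+1=2, deg[2]=1+1=2, deg[3]=1+1=2, deg[4]=1+2=3, deg[5]=1+0=1, deg[6]=1+1=2, deg[7]=1+1=2, deg[8]=1+0=1, deg[9]=1+1=2, deg[10]=1+0=1

Answer: 2 2 2 3 1 2 2 1 2 1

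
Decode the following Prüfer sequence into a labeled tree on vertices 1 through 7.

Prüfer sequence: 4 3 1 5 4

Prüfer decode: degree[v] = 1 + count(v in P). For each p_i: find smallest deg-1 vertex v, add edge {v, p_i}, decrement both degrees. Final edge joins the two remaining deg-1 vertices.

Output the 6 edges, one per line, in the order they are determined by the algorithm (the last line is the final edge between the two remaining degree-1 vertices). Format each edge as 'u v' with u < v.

Answer: 2 4
3 6
1 3
1 5
4 5
4 7

Derivation:
Initial degrees: {1:2, 2:1, 3:2, 4:3, 5:2, 6:1, 7:1}
Step 1: smallest deg-1 vertex = 2, p_1 = 4. Add edge {2,4}. Now deg[2]=0, deg[4]=2.
Step 2: smallest deg-1 vertex = 6, p_2 = 3. Add edge {3,6}. Now deg[6]=0, deg[3]=1.
Step 3: smallest deg-1 vertex = 3, p_3 = 1. Add edge {1,3}. Now deg[3]=0, deg[1]=1.
Step 4: smallest deg-1 vertex = 1, p_4 = 5. Add edge {1,5}. Now deg[1]=0, deg[5]=1.
Step 5: smallest deg-1 vertex = 5, p_5 = 4. Add edge {4,5}. Now deg[5]=0, deg[4]=1.
Final: two remaining deg-1 vertices are 4, 7. Add edge {4,7}.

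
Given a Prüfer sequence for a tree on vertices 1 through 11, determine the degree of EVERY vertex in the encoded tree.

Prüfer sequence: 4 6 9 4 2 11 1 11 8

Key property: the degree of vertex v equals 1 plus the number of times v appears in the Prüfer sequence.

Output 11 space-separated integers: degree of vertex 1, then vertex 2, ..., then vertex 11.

Answer: 2 2 1 3 1 2 1 2 2 1 3

Derivation:
p_1 = 4: count[4] becomes 1
p_2 = 6: count[6] becomes 1
p_3 = 9: count[9] becomes 1
p_4 = 4: count[4] becomes 2
p_5 = 2: count[2] becomes 1
p_6 = 11: count[11] becomes 1
p_7 = 1: count[1] becomes 1
p_8 = 11: count[11] becomes 2
p_9 = 8: count[8] becomes 1
Degrees (1 + count): deg[1]=1+1=2, deg[2]=1+1=2, deg[3]=1+0=1, deg[4]=1+2=3, deg[5]=1+0=1, deg[6]=1+1=2, deg[7]=1+0=1, deg[8]=1+1=2, deg[9]=1+1=2, deg[10]=1+0=1, deg[11]=1+2=3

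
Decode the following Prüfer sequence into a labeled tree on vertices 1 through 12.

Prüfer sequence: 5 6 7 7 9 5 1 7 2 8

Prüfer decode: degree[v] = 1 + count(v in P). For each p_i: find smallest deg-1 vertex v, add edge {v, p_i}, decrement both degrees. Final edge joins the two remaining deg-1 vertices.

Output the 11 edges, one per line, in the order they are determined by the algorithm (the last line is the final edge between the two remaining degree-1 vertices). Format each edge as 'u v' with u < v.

Answer: 3 5
4 6
6 7
7 10
9 11
5 9
1 5
1 7
2 7
2 8
8 12

Derivation:
Initial degrees: {1:2, 2:2, 3:1, 4:1, 5:3, 6:2, 7:4, 8:2, 9:2, 10:1, 11:1, 12:1}
Step 1: smallest deg-1 vertex = 3, p_1 = 5. Add edge {3,5}. Now deg[3]=0, deg[5]=2.
Step 2: smallest deg-1 vertex = 4, p_2 = 6. Add edge {4,6}. Now deg[4]=0, deg[6]=1.
Step 3: smallest deg-1 vertex = 6, p_3 = 7. Add edge {6,7}. Now deg[6]=0, deg[7]=3.
Step 4: smallest deg-1 vertex = 10, p_4 = 7. Add edge {7,10}. Now deg[10]=0, deg[7]=2.
Step 5: smallest deg-1 vertex = 11, p_5 = 9. Add edge {9,11}. Now deg[11]=0, deg[9]=1.
Step 6: smallest deg-1 vertex = 9, p_6 = 5. Add edge {5,9}. Now deg[9]=0, deg[5]=1.
Step 7: smallest deg-1 vertex = 5, p_7 = 1. Add edge {1,5}. Now deg[5]=0, deg[1]=1.
Step 8: smallest deg-1 vertex = 1, p_8 = 7. Add edge {1,7}. Now deg[1]=0, deg[7]=1.
Step 9: smallest deg-1 vertex = 7, p_9 = 2. Add edge {2,7}. Now deg[7]=0, deg[2]=1.
Step 10: smallest deg-1 vertex = 2, p_10 = 8. Add edge {2,8}. Now deg[2]=0, deg[8]=1.
Final: two remaining deg-1 vertices are 8, 12. Add edge {8,12}.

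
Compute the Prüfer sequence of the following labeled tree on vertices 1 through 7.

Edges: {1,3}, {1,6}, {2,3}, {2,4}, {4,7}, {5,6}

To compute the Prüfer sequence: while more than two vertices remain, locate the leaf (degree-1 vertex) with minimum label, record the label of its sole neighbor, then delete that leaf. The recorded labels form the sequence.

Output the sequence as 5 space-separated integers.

Step 1: leaves = {5,7}. Remove smallest leaf 5, emit neighbor 6.
Step 2: leaves = {6,7}. Remove smallest leaf 6, emit neighbor 1.
Step 3: leaves = {1,7}. Remove smallest leaf 1, emit neighbor 3.
Step 4: leaves = {3,7}. Remove smallest leaf 3, emit neighbor 2.
Step 5: leaves = {2,7}. Remove smallest leaf 2, emit neighbor 4.
Done: 2 vertices remain (4, 7). Sequence = [6 1 3 2 4]

Answer: 6 1 3 2 4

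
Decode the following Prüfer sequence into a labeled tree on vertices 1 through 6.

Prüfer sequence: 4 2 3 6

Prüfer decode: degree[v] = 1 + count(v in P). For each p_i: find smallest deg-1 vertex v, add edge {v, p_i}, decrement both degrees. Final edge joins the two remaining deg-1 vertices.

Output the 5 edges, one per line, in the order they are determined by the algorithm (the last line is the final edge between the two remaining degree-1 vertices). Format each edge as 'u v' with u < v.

Initial degrees: {1:1, 2:2, 3:2, 4:2, 5:1, 6:2}
Step 1: smallest deg-1 vertex = 1, p_1 = 4. Add edge {1,4}. Now deg[1]=0, deg[4]=1.
Step 2: smallest deg-1 vertex = 4, p_2 = 2. Add edge {2,4}. Now deg[4]=0, deg[2]=1.
Step 3: smallest deg-1 vertex = 2, p_3 = 3. Add edge {2,3}. Now deg[2]=0, deg[3]=1.
Step 4: smallest deg-1 vertex = 3, p_4 = 6. Add edge {3,6}. Now deg[3]=0, deg[6]=1.
Final: two remaining deg-1 vertices are 5, 6. Add edge {5,6}.

Answer: 1 4
2 4
2 3
3 6
5 6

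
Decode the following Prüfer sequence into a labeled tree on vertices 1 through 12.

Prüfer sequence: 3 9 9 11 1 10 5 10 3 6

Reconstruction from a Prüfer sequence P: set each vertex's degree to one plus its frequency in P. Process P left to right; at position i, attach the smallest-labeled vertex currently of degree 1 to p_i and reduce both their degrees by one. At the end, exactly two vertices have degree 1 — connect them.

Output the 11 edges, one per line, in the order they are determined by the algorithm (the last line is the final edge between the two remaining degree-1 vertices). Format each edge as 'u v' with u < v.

Initial degrees: {1:2, 2:1, 3:3, 4:1, 5:2, 6:2, 7:1, 8:1, 9:3, 10:3, 11:2, 12:1}
Step 1: smallest deg-1 vertex = 2, p_1 = 3. Add edge {2,3}. Now deg[2]=0, deg[3]=2.
Step 2: smallest deg-1 vertex = 4, p_2 = 9. Add edge {4,9}. Now deg[4]=0, deg[9]=2.
Step 3: smallest deg-1 vertex = 7, p_3 = 9. Add edge {7,9}. Now deg[7]=0, deg[9]=1.
Step 4: smallest deg-1 vertex = 8, p_4 = 11. Add edge {8,11}. Now deg[8]=0, deg[11]=1.
Step 5: smallest deg-1 vertex = 9, p_5 = 1. Add edge {1,9}. Now deg[9]=0, deg[1]=1.
Step 6: smallest deg-1 vertex = 1, p_6 = 10. Add edge {1,10}. Now deg[1]=0, deg[10]=2.
Step 7: smallest deg-1 vertex = 11, p_7 = 5. Add edge {5,11}. Now deg[11]=0, deg[5]=1.
Step 8: smallest deg-1 vertex = 5, p_8 = 10. Add edge {5,10}. Now deg[5]=0, deg[10]=1.
Step 9: smallest deg-1 vertex = 10, p_9 = 3. Add edge {3,10}. Now deg[10]=0, deg[3]=1.
Step 10: smallest deg-1 vertex = 3, p_10 = 6. Add edge {3,6}. Now deg[3]=0, deg[6]=1.
Final: two remaining deg-1 vertices are 6, 12. Add edge {6,12}.

Answer: 2 3
4 9
7 9
8 11
1 9
1 10
5 11
5 10
3 10
3 6
6 12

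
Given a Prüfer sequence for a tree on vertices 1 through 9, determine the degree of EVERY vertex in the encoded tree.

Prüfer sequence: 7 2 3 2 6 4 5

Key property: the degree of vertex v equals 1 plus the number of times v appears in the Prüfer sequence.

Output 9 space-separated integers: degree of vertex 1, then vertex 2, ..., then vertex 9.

Answer: 1 3 2 2 2 2 2 1 1

Derivation:
p_1 = 7: count[7] becomes 1
p_2 = 2: count[2] becomes 1
p_3 = 3: count[3] becomes 1
p_4 = 2: count[2] becomes 2
p_5 = 6: count[6] becomes 1
p_6 = 4: count[4] becomes 1
p_7 = 5: count[5] becomes 1
Degrees (1 + count): deg[1]=1+0=1, deg[2]=1+2=3, deg[3]=1+1=2, deg[4]=1+1=2, deg[5]=1+1=2, deg[6]=1+1=2, deg[7]=1+1=2, deg[8]=1+0=1, deg[9]=1+0=1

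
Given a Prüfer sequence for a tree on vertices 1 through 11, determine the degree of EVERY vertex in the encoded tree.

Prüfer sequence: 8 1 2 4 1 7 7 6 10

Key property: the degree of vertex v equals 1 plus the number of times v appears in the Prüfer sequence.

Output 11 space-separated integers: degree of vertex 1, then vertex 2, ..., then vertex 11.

Answer: 3 2 1 2 1 2 3 2 1 2 1

Derivation:
p_1 = 8: count[8] becomes 1
p_2 = 1: count[1] becomes 1
p_3 = 2: count[2] becomes 1
p_4 = 4: count[4] becomes 1
p_5 = 1: count[1] becomes 2
p_6 = 7: count[7] becomes 1
p_7 = 7: count[7] becomes 2
p_8 = 6: count[6] becomes 1
p_9 = 10: count[10] becomes 1
Degrees (1 + count): deg[1]=1+2=3, deg[2]=1+1=2, deg[3]=1+0=1, deg[4]=1+1=2, deg[5]=1+0=1, deg[6]=1+1=2, deg[7]=1+2=3, deg[8]=1+1=2, deg[9]=1+0=1, deg[10]=1+1=2, deg[11]=1+0=1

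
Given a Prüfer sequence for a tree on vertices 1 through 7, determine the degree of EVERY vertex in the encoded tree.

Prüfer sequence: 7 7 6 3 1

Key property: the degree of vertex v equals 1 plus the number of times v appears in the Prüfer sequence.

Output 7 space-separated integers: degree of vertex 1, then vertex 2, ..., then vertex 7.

p_1 = 7: count[7] becomes 1
p_2 = 7: count[7] becomes 2
p_3 = 6: count[6] becomes 1
p_4 = 3: count[3] becomes 1
p_5 = 1: count[1] becomes 1
Degrees (1 + count): deg[1]=1+1=2, deg[2]=1+0=1, deg[3]=1+1=2, deg[4]=1+0=1, deg[5]=1+0=1, deg[6]=1+1=2, deg[7]=1+2=3

Answer: 2 1 2 1 1 2 3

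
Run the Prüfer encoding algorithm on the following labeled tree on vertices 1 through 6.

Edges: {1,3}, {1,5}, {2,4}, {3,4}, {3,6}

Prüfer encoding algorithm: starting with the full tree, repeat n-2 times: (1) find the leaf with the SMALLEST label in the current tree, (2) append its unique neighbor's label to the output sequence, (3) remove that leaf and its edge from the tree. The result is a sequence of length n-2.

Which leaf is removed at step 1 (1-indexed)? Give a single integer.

Answer: 2

Derivation:
Step 1: current leaves = {2,5,6}. Remove leaf 2 (neighbor: 4).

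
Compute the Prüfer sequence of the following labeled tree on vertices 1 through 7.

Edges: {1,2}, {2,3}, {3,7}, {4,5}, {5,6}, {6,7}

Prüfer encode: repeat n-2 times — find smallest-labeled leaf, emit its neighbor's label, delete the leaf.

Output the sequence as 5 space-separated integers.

Step 1: leaves = {1,4}. Remove smallest leaf 1, emit neighbor 2.
Step 2: leaves = {2,4}. Remove smallest leaf 2, emit neighbor 3.
Step 3: leaves = {3,4}. Remove smallest leaf 3, emit neighbor 7.
Step 4: leaves = {4,7}. Remove smallest leaf 4, emit neighbor 5.
Step 5: leaves = {5,7}. Remove smallest leaf 5, emit neighbor 6.
Done: 2 vertices remain (6, 7). Sequence = [2 3 7 5 6]

Answer: 2 3 7 5 6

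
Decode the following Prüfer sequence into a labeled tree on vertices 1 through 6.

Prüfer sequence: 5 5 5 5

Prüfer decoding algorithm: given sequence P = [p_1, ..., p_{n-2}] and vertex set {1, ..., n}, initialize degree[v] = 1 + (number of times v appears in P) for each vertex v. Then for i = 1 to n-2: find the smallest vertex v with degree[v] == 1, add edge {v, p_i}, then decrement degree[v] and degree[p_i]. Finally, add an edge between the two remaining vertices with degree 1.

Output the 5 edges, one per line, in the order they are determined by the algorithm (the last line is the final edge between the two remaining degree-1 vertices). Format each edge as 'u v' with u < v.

Answer: 1 5
2 5
3 5
4 5
5 6

Derivation:
Initial degrees: {1:1, 2:1, 3:1, 4:1, 5:5, 6:1}
Step 1: smallest deg-1 vertex = 1, p_1 = 5. Add edge {1,5}. Now deg[1]=0, deg[5]=4.
Step 2: smallest deg-1 vertex = 2, p_2 = 5. Add edge {2,5}. Now deg[2]=0, deg[5]=3.
Step 3: smallest deg-1 vertex = 3, p_3 = 5. Add edge {3,5}. Now deg[3]=0, deg[5]=2.
Step 4: smallest deg-1 vertex = 4, p_4 = 5. Add edge {4,5}. Now deg[4]=0, deg[5]=1.
Final: two remaining deg-1 vertices are 5, 6. Add edge {5,6}.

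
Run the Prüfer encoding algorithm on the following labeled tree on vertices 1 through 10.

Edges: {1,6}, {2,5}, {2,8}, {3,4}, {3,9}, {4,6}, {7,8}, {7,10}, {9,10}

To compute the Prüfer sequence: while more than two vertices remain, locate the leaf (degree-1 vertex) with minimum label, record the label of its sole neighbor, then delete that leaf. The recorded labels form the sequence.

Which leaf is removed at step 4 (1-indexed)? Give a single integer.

Step 1: current leaves = {1,5}. Remove leaf 1 (neighbor: 6).
Step 2: current leaves = {5,6}. Remove leaf 5 (neighbor: 2).
Step 3: current leaves = {2,6}. Remove leaf 2 (neighbor: 8).
Step 4: current leaves = {6,8}. Remove leaf 6 (neighbor: 4).

Answer: 6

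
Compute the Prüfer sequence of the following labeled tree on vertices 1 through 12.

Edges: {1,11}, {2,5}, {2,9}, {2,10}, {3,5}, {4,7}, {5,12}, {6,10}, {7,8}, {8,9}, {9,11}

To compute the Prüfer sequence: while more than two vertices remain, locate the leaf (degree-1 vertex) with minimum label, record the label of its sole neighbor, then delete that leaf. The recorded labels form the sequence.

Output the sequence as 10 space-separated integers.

Step 1: leaves = {1,3,4,6,12}. Remove smallest leaf 1, emit neighbor 11.
Step 2: leaves = {3,4,6,11,12}. Remove smallest leaf 3, emit neighbor 5.
Step 3: leaves = {4,6,11,12}. Remove smallest leaf 4, emit neighbor 7.
Step 4: leaves = {6,7,11,12}. Remove smallest leaf 6, emit neighbor 10.
Step 5: leaves = {7,10,11,12}. Remove smallest leaf 7, emit neighbor 8.
Step 6: leaves = {8,10,11,12}. Remove smallest leaf 8, emit neighbor 9.
Step 7: leaves = {10,11,12}. Remove smallest leaf 10, emit neighbor 2.
Step 8: leaves = {11,12}. Remove smallest leaf 11, emit neighbor 9.
Step 9: leaves = {9,12}. Remove smallest leaf 9, emit neighbor 2.
Step 10: leaves = {2,12}. Remove smallest leaf 2, emit neighbor 5.
Done: 2 vertices remain (5, 12). Sequence = [11 5 7 10 8 9 2 9 2 5]

Answer: 11 5 7 10 8 9 2 9 2 5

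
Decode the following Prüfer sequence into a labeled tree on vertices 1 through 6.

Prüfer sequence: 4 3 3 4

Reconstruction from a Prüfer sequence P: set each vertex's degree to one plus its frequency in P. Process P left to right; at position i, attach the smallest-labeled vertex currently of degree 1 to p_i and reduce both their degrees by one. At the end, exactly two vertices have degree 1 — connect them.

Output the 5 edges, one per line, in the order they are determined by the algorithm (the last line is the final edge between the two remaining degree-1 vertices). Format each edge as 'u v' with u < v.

Initial degrees: {1:1, 2:1, 3:3, 4:3, 5:1, 6:1}
Step 1: smallest deg-1 vertex = 1, p_1 = 4. Add edge {1,4}. Now deg[1]=0, deg[4]=2.
Step 2: smallest deg-1 vertex = 2, p_2 = 3. Add edge {2,3}. Now deg[2]=0, deg[3]=2.
Step 3: smallest deg-1 vertex = 5, p_3 = 3. Add edge {3,5}. Now deg[5]=0, deg[3]=1.
Step 4: smallest deg-1 vertex = 3, p_4 = 4. Add edge {3,4}. Now deg[3]=0, deg[4]=1.
Final: two remaining deg-1 vertices are 4, 6. Add edge {4,6}.

Answer: 1 4
2 3
3 5
3 4
4 6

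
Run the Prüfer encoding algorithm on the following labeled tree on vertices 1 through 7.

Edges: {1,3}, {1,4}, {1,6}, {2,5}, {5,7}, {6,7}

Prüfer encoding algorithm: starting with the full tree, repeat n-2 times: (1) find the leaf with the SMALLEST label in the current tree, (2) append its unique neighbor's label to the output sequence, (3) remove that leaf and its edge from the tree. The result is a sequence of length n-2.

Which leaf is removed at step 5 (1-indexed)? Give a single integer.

Answer: 5

Derivation:
Step 1: current leaves = {2,3,4}. Remove leaf 2 (neighbor: 5).
Step 2: current leaves = {3,4,5}. Remove leaf 3 (neighbor: 1).
Step 3: current leaves = {4,5}. Remove leaf 4 (neighbor: 1).
Step 4: current leaves = {1,5}. Remove leaf 1 (neighbor: 6).
Step 5: current leaves = {5,6}. Remove leaf 5 (neighbor: 7).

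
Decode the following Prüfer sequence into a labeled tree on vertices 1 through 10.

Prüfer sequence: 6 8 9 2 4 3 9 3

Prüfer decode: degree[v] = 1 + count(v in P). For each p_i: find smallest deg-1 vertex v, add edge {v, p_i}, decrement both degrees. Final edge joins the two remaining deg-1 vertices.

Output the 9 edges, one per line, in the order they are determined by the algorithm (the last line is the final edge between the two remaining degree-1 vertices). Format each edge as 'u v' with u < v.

Answer: 1 6
5 8
6 9
2 7
2 4
3 4
8 9
3 9
3 10

Derivation:
Initial degrees: {1:1, 2:2, 3:3, 4:2, 5:1, 6:2, 7:1, 8:2, 9:3, 10:1}
Step 1: smallest deg-1 vertex = 1, p_1 = 6. Add edge {1,6}. Now deg[1]=0, deg[6]=1.
Step 2: smallest deg-1 vertex = 5, p_2 = 8. Add edge {5,8}. Now deg[5]=0, deg[8]=1.
Step 3: smallest deg-1 vertex = 6, p_3 = 9. Add edge {6,9}. Now deg[6]=0, deg[9]=2.
Step 4: smallest deg-1 vertex = 7, p_4 = 2. Add edge {2,7}. Now deg[7]=0, deg[2]=1.
Step 5: smallest deg-1 vertex = 2, p_5 = 4. Add edge {2,4}. Now deg[2]=0, deg[4]=1.
Step 6: smallest deg-1 vertex = 4, p_6 = 3. Add edge {3,4}. Now deg[4]=0, deg[3]=2.
Step 7: smallest deg-1 vertex = 8, p_7 = 9. Add edge {8,9}. Now deg[8]=0, deg[9]=1.
Step 8: smallest deg-1 vertex = 9, p_8 = 3. Add edge {3,9}. Now deg[9]=0, deg[3]=1.
Final: two remaining deg-1 vertices are 3, 10. Add edge {3,10}.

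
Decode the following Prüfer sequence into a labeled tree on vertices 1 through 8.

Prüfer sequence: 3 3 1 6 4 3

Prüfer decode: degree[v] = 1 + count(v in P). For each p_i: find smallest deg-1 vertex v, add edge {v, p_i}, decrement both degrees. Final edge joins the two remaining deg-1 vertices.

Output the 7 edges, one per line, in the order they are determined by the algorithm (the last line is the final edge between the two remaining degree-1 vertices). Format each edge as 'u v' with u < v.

Initial degrees: {1:2, 2:1, 3:4, 4:2, 5:1, 6:2, 7:1, 8:1}
Step 1: smallest deg-1 vertex = 2, p_1 = 3. Add edge {2,3}. Now deg[2]=0, deg[3]=3.
Step 2: smallest deg-1 vertex = 5, p_2 = 3. Add edge {3,5}. Now deg[5]=0, deg[3]=2.
Step 3: smallest deg-1 vertex = 7, p_3 = 1. Add edge {1,7}. Now deg[7]=0, deg[1]=1.
Step 4: smallest deg-1 vertex = 1, p_4 = 6. Add edge {1,6}. Now deg[1]=0, deg[6]=1.
Step 5: smallest deg-1 vertex = 6, p_5 = 4. Add edge {4,6}. Now deg[6]=0, deg[4]=1.
Step 6: smallest deg-1 vertex = 4, p_6 = 3. Add edge {3,4}. Now deg[4]=0, deg[3]=1.
Final: two remaining deg-1 vertices are 3, 8. Add edge {3,8}.

Answer: 2 3
3 5
1 7
1 6
4 6
3 4
3 8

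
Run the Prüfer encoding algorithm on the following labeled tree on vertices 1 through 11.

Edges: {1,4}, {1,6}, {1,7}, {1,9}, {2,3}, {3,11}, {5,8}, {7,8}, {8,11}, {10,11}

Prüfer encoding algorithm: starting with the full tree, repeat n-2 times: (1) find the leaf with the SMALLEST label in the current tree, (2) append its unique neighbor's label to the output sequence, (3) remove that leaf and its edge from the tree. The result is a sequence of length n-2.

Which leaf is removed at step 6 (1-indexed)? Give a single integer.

Step 1: current leaves = {2,4,5,6,9,10}. Remove leaf 2 (neighbor: 3).
Step 2: current leaves = {3,4,5,6,9,10}. Remove leaf 3 (neighbor: 11).
Step 3: current leaves = {4,5,6,9,10}. Remove leaf 4 (neighbor: 1).
Step 4: current leaves = {5,6,9,10}. Remove leaf 5 (neighbor: 8).
Step 5: current leaves = {6,9,10}. Remove leaf 6 (neighbor: 1).
Step 6: current leaves = {9,10}. Remove leaf 9 (neighbor: 1).

Answer: 9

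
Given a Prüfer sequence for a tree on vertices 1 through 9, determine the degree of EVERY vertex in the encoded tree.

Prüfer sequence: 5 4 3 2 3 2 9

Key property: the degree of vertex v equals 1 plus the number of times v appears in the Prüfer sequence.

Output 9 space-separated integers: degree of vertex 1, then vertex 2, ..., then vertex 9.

p_1 = 5: count[5] becomes 1
p_2 = 4: count[4] becomes 1
p_3 = 3: count[3] becomes 1
p_4 = 2: count[2] becomes 1
p_5 = 3: count[3] becomes 2
p_6 = 2: count[2] becomes 2
p_7 = 9: count[9] becomes 1
Degrees (1 + count): deg[1]=1+0=1, deg[2]=1+2=3, deg[3]=1+2=3, deg[4]=1+1=2, deg[5]=1+1=2, deg[6]=1+0=1, deg[7]=1+0=1, deg[8]=1+0=1, deg[9]=1+1=2

Answer: 1 3 3 2 2 1 1 1 2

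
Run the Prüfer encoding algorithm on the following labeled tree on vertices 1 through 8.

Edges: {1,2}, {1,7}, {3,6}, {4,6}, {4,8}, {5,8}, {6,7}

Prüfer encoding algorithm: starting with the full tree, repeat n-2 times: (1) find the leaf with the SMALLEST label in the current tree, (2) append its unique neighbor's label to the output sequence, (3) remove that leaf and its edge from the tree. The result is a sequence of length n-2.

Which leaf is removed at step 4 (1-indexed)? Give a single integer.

Answer: 5

Derivation:
Step 1: current leaves = {2,3,5}. Remove leaf 2 (neighbor: 1).
Step 2: current leaves = {1,3,5}. Remove leaf 1 (neighbor: 7).
Step 3: current leaves = {3,5,7}. Remove leaf 3 (neighbor: 6).
Step 4: current leaves = {5,7}. Remove leaf 5 (neighbor: 8).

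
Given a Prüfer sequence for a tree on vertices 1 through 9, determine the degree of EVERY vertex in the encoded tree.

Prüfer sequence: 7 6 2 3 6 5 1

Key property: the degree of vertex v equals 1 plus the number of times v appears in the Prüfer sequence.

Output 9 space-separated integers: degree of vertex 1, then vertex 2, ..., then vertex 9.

p_1 = 7: count[7] becomes 1
p_2 = 6: count[6] becomes 1
p_3 = 2: count[2] becomes 1
p_4 = 3: count[3] becomes 1
p_5 = 6: count[6] becomes 2
p_6 = 5: count[5] becomes 1
p_7 = 1: count[1] becomes 1
Degrees (1 + count): deg[1]=1+1=2, deg[2]=1+1=2, deg[3]=1+1=2, deg[4]=1+0=1, deg[5]=1+1=2, deg[6]=1+2=3, deg[7]=1+1=2, deg[8]=1+0=1, deg[9]=1+0=1

Answer: 2 2 2 1 2 3 2 1 1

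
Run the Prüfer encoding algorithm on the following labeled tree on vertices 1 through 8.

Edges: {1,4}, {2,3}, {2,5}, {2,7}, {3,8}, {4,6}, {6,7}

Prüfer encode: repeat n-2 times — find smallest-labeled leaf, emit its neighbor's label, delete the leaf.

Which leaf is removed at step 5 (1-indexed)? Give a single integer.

Step 1: current leaves = {1,5,8}. Remove leaf 1 (neighbor: 4).
Step 2: current leaves = {4,5,8}. Remove leaf 4 (neighbor: 6).
Step 3: current leaves = {5,6,8}. Remove leaf 5 (neighbor: 2).
Step 4: current leaves = {6,8}. Remove leaf 6 (neighbor: 7).
Step 5: current leaves = {7,8}. Remove leaf 7 (neighbor: 2).

Answer: 7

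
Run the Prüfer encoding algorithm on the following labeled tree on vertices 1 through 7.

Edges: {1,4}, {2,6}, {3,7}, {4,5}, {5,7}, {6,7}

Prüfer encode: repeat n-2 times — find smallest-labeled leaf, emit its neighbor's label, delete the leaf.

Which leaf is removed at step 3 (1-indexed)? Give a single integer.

Answer: 3

Derivation:
Step 1: current leaves = {1,2,3}. Remove leaf 1 (neighbor: 4).
Step 2: current leaves = {2,3,4}. Remove leaf 2 (neighbor: 6).
Step 3: current leaves = {3,4,6}. Remove leaf 3 (neighbor: 7).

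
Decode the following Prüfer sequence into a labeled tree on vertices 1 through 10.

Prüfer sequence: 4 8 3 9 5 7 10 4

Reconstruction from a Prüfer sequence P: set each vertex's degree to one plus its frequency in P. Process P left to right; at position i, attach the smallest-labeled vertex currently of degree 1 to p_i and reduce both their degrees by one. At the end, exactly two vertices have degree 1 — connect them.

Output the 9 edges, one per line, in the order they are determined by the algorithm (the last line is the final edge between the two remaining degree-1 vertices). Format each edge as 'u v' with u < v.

Initial degrees: {1:1, 2:1, 3:2, 4:3, 5:2, 6:1, 7:2, 8:2, 9:2, 10:2}
Step 1: smallest deg-1 vertex = 1, p_1 = 4. Add edge {1,4}. Now deg[1]=0, deg[4]=2.
Step 2: smallest deg-1 vertex = 2, p_2 = 8. Add edge {2,8}. Now deg[2]=0, deg[8]=1.
Step 3: smallest deg-1 vertex = 6, p_3 = 3. Add edge {3,6}. Now deg[6]=0, deg[3]=1.
Step 4: smallest deg-1 vertex = 3, p_4 = 9. Add edge {3,9}. Now deg[3]=0, deg[9]=1.
Step 5: smallest deg-1 vertex = 8, p_5 = 5. Add edge {5,8}. Now deg[8]=0, deg[5]=1.
Step 6: smallest deg-1 vertex = 5, p_6 = 7. Add edge {5,7}. Now deg[5]=0, deg[7]=1.
Step 7: smallest deg-1 vertex = 7, p_7 = 10. Add edge {7,10}. Now deg[7]=0, deg[10]=1.
Step 8: smallest deg-1 vertex = 9, p_8 = 4. Add edge {4,9}. Now deg[9]=0, deg[4]=1.
Final: two remaining deg-1 vertices are 4, 10. Add edge {4,10}.

Answer: 1 4
2 8
3 6
3 9
5 8
5 7
7 10
4 9
4 10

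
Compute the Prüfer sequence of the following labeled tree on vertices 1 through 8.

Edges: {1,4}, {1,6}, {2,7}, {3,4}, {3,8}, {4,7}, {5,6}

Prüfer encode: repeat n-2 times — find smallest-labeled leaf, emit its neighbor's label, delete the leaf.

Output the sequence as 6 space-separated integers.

Step 1: leaves = {2,5,8}. Remove smallest leaf 2, emit neighbor 7.
Step 2: leaves = {5,7,8}. Remove smallest leaf 5, emit neighbor 6.
Step 3: leaves = {6,7,8}. Remove smallest leaf 6, emit neighbor 1.
Step 4: leaves = {1,7,8}. Remove smallest leaf 1, emit neighbor 4.
Step 5: leaves = {7,8}. Remove smallest leaf 7, emit neighbor 4.
Step 6: leaves = {4,8}. Remove smallest leaf 4, emit neighbor 3.
Done: 2 vertices remain (3, 8). Sequence = [7 6 1 4 4 3]

Answer: 7 6 1 4 4 3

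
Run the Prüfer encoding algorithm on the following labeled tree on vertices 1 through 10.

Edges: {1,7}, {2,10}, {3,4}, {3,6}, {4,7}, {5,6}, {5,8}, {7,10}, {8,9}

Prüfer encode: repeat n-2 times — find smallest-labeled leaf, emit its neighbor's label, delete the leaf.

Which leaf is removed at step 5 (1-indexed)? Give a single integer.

Step 1: current leaves = {1,2,9}. Remove leaf 1 (neighbor: 7).
Step 2: current leaves = {2,9}. Remove leaf 2 (neighbor: 10).
Step 3: current leaves = {9,10}. Remove leaf 9 (neighbor: 8).
Step 4: current leaves = {8,10}. Remove leaf 8 (neighbor: 5).
Step 5: current leaves = {5,10}. Remove leaf 5 (neighbor: 6).

Answer: 5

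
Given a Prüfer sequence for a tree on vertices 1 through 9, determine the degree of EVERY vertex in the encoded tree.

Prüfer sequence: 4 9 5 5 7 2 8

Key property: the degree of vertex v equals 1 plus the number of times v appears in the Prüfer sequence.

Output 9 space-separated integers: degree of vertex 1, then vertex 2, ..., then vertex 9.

Answer: 1 2 1 2 3 1 2 2 2

Derivation:
p_1 = 4: count[4] becomes 1
p_2 = 9: count[9] becomes 1
p_3 = 5: count[5] becomes 1
p_4 = 5: count[5] becomes 2
p_5 = 7: count[7] becomes 1
p_6 = 2: count[2] becomes 1
p_7 = 8: count[8] becomes 1
Degrees (1 + count): deg[1]=1+0=1, deg[2]=1+1=2, deg[3]=1+0=1, deg[4]=1+1=2, deg[5]=1+2=3, deg[6]=1+0=1, deg[7]=1+1=2, deg[8]=1+1=2, deg[9]=1+1=2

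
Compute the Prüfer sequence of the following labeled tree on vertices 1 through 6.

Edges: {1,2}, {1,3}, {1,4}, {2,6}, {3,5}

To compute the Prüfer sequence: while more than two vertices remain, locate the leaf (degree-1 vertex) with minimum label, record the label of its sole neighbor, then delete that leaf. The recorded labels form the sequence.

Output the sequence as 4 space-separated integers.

Step 1: leaves = {4,5,6}. Remove smallest leaf 4, emit neighbor 1.
Step 2: leaves = {5,6}. Remove smallest leaf 5, emit neighbor 3.
Step 3: leaves = {3,6}. Remove smallest leaf 3, emit neighbor 1.
Step 4: leaves = {1,6}. Remove smallest leaf 1, emit neighbor 2.
Done: 2 vertices remain (2, 6). Sequence = [1 3 1 2]

Answer: 1 3 1 2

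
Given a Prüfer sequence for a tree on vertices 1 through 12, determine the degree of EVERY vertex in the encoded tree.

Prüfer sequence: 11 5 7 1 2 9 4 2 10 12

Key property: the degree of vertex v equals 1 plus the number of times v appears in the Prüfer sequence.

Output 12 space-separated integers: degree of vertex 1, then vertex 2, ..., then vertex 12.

p_1 = 11: count[11] becomes 1
p_2 = 5: count[5] becomes 1
p_3 = 7: count[7] becomes 1
p_4 = 1: count[1] becomes 1
p_5 = 2: count[2] becomes 1
p_6 = 9: count[9] becomes 1
p_7 = 4: count[4] becomes 1
p_8 = 2: count[2] becomes 2
p_9 = 10: count[10] becomes 1
p_10 = 12: count[12] becomes 1
Degrees (1 + count): deg[1]=1+1=2, deg[2]=1+2=3, deg[3]=1+0=1, deg[4]=1+1=2, deg[5]=1+1=2, deg[6]=1+0=1, deg[7]=1+1=2, deg[8]=1+0=1, deg[9]=1+1=2, deg[10]=1+1=2, deg[11]=1+1=2, deg[12]=1+1=2

Answer: 2 3 1 2 2 1 2 1 2 2 2 2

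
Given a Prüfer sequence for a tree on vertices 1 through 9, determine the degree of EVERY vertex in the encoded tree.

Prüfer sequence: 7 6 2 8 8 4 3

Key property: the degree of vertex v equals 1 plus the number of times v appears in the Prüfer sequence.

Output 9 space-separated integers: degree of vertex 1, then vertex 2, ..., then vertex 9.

p_1 = 7: count[7] becomes 1
p_2 = 6: count[6] becomes 1
p_3 = 2: count[2] becomes 1
p_4 = 8: count[8] becomes 1
p_5 = 8: count[8] becomes 2
p_6 = 4: count[4] becomes 1
p_7 = 3: count[3] becomes 1
Degrees (1 + count): deg[1]=1+0=1, deg[2]=1+1=2, deg[3]=1+1=2, deg[4]=1+1=2, deg[5]=1+0=1, deg[6]=1+1=2, deg[7]=1+1=2, deg[8]=1+2=3, deg[9]=1+0=1

Answer: 1 2 2 2 1 2 2 3 1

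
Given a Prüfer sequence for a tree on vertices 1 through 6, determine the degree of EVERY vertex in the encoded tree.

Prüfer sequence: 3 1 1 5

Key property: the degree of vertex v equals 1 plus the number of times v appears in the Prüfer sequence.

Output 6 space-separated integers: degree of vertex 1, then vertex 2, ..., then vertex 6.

p_1 = 3: count[3] becomes 1
p_2 = 1: count[1] becomes 1
p_3 = 1: count[1] becomes 2
p_4 = 5: count[5] becomes 1
Degrees (1 + count): deg[1]=1+2=3, deg[2]=1+0=1, deg[3]=1+1=2, deg[4]=1+0=1, deg[5]=1+1=2, deg[6]=1+0=1

Answer: 3 1 2 1 2 1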